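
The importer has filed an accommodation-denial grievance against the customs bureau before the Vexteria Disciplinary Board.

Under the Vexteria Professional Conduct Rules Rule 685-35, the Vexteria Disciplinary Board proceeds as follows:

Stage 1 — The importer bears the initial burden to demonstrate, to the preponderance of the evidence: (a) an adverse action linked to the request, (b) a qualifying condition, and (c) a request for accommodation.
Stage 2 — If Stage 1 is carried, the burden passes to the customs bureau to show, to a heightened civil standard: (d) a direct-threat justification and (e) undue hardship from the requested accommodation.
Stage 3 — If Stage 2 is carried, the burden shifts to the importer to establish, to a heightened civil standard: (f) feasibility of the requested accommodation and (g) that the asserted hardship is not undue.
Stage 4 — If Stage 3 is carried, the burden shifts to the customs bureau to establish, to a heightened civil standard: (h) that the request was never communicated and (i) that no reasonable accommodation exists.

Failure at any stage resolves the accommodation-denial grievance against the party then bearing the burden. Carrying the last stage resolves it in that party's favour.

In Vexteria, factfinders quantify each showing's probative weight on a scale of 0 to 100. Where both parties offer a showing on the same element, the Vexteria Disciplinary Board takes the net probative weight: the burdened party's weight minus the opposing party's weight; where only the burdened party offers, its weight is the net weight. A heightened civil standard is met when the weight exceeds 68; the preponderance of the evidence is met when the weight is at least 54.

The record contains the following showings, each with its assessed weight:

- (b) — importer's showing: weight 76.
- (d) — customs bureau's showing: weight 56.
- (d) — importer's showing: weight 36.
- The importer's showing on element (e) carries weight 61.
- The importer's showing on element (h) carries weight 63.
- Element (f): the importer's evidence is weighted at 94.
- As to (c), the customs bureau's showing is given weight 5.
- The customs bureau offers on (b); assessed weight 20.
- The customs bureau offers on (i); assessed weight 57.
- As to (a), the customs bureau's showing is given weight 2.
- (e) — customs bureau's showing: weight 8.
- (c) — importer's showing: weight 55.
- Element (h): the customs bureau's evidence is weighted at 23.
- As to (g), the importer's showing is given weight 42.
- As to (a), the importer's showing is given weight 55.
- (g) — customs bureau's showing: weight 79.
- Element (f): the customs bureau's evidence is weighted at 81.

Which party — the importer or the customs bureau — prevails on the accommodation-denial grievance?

customs bureau

Stage 1 (importer, the preponderance of the evidence, weight is at least 54): (a) net 55−2=53 < 54 — fails; (b) net 76−20=56 ≥ 54 — meets; (c) net 55−5=50 < 54 — fails.
  The importer does not carry Stage 1.
So the customs bureau prevails.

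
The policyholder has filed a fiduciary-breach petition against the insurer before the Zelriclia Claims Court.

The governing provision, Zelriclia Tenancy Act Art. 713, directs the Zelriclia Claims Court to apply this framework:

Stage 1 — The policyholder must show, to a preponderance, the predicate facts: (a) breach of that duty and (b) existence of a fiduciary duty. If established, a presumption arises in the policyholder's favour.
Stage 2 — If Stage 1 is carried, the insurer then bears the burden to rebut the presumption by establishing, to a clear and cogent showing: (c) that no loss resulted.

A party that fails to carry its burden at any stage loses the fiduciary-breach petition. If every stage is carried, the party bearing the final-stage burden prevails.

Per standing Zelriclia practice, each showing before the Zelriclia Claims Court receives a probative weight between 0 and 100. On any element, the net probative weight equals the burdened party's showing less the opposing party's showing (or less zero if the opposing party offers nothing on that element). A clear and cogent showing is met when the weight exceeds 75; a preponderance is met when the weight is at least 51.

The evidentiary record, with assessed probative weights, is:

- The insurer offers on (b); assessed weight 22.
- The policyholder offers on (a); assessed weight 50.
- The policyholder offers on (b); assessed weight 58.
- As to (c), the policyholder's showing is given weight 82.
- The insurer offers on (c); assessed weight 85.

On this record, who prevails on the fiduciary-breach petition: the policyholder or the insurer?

Stage 1 (policyholder, a preponderance, weight is at least 51): (a) 50 < 51 — fails; (b) net 58−22=36 < 51 — fails.
  Not every element is met, so the policyholder fails to carry Stage 1.
The analysis ends at Stage 1; the insurer prevails.

insurer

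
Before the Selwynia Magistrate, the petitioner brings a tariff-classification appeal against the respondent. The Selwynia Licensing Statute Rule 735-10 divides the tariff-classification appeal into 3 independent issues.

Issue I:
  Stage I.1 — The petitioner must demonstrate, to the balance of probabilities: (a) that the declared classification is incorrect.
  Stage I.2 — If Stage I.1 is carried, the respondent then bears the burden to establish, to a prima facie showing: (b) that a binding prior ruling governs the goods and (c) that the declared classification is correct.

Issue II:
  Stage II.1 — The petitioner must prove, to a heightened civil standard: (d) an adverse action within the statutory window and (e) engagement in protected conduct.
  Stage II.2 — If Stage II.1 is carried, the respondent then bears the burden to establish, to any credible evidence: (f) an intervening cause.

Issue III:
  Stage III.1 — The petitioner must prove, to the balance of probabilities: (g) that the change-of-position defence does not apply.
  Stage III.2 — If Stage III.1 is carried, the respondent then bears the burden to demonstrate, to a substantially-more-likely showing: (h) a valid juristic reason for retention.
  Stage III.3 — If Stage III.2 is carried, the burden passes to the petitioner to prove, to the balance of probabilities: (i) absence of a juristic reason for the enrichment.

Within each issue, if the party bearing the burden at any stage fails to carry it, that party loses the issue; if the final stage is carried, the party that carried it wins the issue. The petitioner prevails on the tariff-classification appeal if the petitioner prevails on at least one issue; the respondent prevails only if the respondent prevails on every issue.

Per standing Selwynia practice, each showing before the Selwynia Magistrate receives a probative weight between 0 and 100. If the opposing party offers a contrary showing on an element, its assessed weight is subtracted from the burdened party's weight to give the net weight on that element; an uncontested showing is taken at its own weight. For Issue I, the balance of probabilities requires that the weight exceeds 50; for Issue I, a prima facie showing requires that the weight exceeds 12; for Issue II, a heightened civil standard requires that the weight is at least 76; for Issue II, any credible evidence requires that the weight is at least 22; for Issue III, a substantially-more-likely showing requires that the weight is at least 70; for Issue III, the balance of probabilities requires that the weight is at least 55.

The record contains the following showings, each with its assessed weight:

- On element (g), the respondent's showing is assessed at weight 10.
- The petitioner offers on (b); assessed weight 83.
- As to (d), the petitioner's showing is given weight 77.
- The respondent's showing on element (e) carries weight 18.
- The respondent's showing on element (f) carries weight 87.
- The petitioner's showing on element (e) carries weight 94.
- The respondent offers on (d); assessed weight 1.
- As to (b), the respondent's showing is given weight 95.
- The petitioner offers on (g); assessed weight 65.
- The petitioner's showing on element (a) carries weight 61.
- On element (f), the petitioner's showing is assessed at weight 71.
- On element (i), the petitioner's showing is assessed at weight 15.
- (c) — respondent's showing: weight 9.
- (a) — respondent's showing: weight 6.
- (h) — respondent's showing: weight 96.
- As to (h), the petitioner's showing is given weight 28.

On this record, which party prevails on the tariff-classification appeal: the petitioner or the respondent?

— Issue I —
At Stage I.1 the petitioner must meet the balance of probabilities (weight exceeds 50): on (a) the weight is 61 less the opposing 6 gives net 55, which does exceed 50, so (a) meets the standard.
  Stage I.1 carried; the burden shifts to the respondent.
At Stage I.2 the respondent must meet a prima facie showing (weight exceeds 12): on (b) the weight is 95 less the opposing 83 gives net 12, which does not exceed 12, so (b) does not meet the standard; on (c) the weight is 9, ≤ 12, so (c) does not meet the standard.
  The respondent does not carry Stage I.2.
The analysis ends at Stage I.2; the petitioner prevails on this issue.
— Issue II —
Stage II.1 (petitioner, a heightened civil standard, weight is at least 76): (d) net 77−1=76 ≥ 76 — meets; (e) net 94−18=76 ≥ 76 — meets.
  Stage II.1 carried; the burden shifts to the respondent.
Stage II.2 (respondent, any credible evidence, weight is at least 22): (f) net 87−71=16 < 22 — fails.
  Not every element is met, so the respondent fails to carry Stage II.2.
So the petitioner prevails on this issue.
— Issue III —
At Stage III.1 the petitioner must meet the balance of probabilities (weight is at least 55): on (g) the weight is 65 less the opposing 10 gives net 55, ≥ 55, so (g) meets the standard.
  All elements met. The burden passes to the respondent.
At Stage III.2 the respondent must meet a substantially-more-likely showing (weight is at least 70): on (h) the weight is 96 less the opposing 28 gives net 68, < 70, so (h) does not meet the standard.
  Not every element is met, so the respondent fails to carry Stage III.2.
The analysis ends at Stage III.2; the petitioner prevails on this issue.
Per-issue: Issue I → petitioner; Issue II → petitioner; Issue III → petitioner. The petitioner must prevail on at least one issue; overall, the petitioner prevails.

petitioner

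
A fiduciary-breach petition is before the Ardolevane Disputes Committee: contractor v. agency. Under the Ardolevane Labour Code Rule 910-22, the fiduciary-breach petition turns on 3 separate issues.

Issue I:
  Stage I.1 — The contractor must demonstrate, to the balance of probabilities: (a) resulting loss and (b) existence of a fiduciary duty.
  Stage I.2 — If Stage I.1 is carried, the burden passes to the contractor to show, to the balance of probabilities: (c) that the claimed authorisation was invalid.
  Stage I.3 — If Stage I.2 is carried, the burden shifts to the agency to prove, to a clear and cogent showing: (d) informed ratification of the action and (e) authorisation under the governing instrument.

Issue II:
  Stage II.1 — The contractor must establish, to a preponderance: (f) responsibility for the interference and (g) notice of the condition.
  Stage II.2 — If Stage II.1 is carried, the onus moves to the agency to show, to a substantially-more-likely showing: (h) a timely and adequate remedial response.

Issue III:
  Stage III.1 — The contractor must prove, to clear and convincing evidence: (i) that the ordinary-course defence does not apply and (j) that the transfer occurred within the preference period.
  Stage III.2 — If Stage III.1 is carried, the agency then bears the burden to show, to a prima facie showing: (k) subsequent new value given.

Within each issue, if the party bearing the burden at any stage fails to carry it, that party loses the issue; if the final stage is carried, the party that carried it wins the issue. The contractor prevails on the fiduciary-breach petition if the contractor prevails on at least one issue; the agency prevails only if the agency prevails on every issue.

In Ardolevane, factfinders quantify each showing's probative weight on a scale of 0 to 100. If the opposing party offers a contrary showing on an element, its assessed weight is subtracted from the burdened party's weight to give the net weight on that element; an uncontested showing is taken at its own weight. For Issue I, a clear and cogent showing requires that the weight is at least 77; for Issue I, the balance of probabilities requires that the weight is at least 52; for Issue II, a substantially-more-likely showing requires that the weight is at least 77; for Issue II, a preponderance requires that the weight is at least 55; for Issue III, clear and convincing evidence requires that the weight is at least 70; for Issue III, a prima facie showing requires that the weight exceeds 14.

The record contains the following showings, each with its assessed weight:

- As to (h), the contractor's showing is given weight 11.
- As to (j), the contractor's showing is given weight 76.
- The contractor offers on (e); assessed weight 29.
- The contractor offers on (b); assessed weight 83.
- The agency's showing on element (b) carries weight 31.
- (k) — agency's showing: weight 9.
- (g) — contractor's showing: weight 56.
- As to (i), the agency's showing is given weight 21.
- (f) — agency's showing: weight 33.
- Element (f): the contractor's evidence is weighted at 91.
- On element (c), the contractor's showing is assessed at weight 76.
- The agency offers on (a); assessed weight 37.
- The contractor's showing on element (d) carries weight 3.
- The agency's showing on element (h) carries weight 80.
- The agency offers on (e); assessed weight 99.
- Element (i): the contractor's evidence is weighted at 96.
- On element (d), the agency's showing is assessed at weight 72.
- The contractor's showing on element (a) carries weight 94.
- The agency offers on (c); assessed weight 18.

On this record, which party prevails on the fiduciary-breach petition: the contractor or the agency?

— Issue I —
Stage I.1 (contractor, the balance of probabilities, weight is at least 52): (a) net 94−37=57 ≥ 52 — meets; (b) net 83−31=52 ≥ 52 — meets.
  All elements met. The contractor retains the burden for Stage I.2.
Stage I.2 (contractor, the balance of probabilities, weight is at least 52): (c) net 76−18=58 ≥ 52 — meets.
  All elements met. The burden passes to the agency.
Stage I.3 (agency, a clear and cogent showing, weight is at least 77): (d) net 72−3=69 < 77 — fails; (e) net 99−29=70 < 77 — fails.
  Stage I.3 not carried; the agency fails its burden.
The analysis ends at Stage I.3; the contractor prevails on this issue.
— Issue II —
Stage II.1 — burden on contractor; standard: a preponderance (weight is at least 55).
    (f): 91 − 33 = 58 ≥ 55 [met]
    (g): 56 ≥ 55 [met]
  All elements met. The burden passes to the agency.
Stage II.2 — burden on agency; standard: a substantially-more-likely showing (weight is at least 77).
    (h): 80 − 11 = 69 < 77 [not met]
  Stage II.2 not carried; the agency fails its burden.
The contractor prevails on this issue.
— Issue III —
At Stage III.1 the contractor must meet clear and convincing evidence (weight is at least 70): on (i) the weight is 96 less the opposing 21 gives net 75, ≥ 70, so (i) meets the standard; on (j) the weight is 76, which does reach 70, so (j) meets the standard.
  All elements met. The burden passes to the agency.
At Stage III.2 the agency must meet a prima facie showing (weight exceeds 14): on (k) the weight is 9, which does not exceed 14, so (k) does not meet the standard.
  The agency does not carry Stage III.2.
So the contractor prevails on this issue.
Per-issue: Issue I → contractor; Issue II → contractor; Issue III → contractor. The contractor must prevail on at least one issue; overall, the contractor prevails.

contractor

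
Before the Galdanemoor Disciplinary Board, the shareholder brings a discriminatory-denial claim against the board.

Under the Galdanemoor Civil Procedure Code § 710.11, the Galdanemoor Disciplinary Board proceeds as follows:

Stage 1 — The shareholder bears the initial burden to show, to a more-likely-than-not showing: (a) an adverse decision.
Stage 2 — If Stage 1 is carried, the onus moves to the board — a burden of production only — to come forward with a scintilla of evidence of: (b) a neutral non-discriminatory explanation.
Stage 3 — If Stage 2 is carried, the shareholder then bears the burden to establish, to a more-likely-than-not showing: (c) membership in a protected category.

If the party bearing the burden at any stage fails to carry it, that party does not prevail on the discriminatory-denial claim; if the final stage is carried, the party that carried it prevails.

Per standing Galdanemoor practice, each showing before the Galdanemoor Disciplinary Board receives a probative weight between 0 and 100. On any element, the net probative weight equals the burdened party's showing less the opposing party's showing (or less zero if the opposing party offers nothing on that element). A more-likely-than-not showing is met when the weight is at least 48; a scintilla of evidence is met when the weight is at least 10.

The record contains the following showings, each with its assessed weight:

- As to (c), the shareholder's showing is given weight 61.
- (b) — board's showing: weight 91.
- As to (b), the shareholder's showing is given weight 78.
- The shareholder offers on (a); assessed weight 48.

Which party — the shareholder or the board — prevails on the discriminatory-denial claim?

shareholder

Stage 1 (shareholder, a more-likely-than-not showing, weight is at least 48): (a) 48 ≥ 48 — meets.
  Stage 1 carried; the burden shifts to the board.
Stage 2 (board, a scintilla of evidence, weight is at least 10): (b) net 91−78=13 ≥ 10 — meets.
  Stage 2 carried; the burden shifts to the shareholder.
Stage 3 (shareholder, a more-likely-than-not showing, weight is at least 48): (c) 61 ≥ 48 — meets.
  Stage 3 carried; the final stage is satisfied.
All stages carried — the shareholder prevails.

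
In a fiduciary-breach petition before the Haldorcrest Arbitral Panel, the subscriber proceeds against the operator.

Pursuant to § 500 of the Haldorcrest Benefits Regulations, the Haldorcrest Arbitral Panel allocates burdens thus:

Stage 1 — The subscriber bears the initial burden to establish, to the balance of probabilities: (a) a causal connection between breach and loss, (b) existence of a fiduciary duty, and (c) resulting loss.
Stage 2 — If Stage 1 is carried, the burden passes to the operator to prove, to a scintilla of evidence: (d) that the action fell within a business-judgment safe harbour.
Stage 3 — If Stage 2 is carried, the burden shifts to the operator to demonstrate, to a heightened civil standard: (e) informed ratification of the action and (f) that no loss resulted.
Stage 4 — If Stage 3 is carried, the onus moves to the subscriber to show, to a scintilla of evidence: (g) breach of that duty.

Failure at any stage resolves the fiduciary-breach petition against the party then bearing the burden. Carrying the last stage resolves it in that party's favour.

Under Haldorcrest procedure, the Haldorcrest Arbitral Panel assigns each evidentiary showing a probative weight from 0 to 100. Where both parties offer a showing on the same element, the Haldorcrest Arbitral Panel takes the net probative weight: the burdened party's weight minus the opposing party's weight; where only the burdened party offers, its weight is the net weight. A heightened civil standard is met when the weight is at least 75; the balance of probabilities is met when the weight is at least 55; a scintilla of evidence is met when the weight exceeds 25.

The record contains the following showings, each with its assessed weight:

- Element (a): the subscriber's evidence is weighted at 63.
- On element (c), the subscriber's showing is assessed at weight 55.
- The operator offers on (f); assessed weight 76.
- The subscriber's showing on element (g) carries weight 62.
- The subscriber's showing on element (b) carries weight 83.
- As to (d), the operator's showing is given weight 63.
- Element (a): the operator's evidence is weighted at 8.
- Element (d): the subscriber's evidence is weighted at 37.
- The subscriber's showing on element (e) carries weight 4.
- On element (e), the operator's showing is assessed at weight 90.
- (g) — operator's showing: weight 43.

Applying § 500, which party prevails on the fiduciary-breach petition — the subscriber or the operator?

Stage 1 — burden on subscriber; standard: the balance of probabilities (weight is at least 55).
    (a): 63 − 8 = 55 ≥ 55 [met]
    (b): 83 ≥ 55 [met]
    (c): 55 ≥ 55 [met]
  The subscriber carries Stage 1; the operator now bears the burden.
Stage 2 — burden on operator; standard: a scintilla of evidence (weight exceeds 25).
    (d): 63 − 37 = 26 > 25 [met]
  Stage 2 is satisfied; the operator continues to bear the burden.
Stage 3 — burden on operator; standard: a heightened civil standard (weight is at least 75).
    (e): 90 − 4 = 86 ≥ 75 [met]
    (f): 76 ≥ 75 [met]
  The operator carries Stage 3; the subscriber now bears the burden.
Stage 4 — burden on subscriber; standard: a scintilla of evidence (weight exceeds 25).
    (g): 62 − 43 = 19 ≤ 25 [not met]
  The subscriber does not carry Stage 4.
So the operator prevails.

operator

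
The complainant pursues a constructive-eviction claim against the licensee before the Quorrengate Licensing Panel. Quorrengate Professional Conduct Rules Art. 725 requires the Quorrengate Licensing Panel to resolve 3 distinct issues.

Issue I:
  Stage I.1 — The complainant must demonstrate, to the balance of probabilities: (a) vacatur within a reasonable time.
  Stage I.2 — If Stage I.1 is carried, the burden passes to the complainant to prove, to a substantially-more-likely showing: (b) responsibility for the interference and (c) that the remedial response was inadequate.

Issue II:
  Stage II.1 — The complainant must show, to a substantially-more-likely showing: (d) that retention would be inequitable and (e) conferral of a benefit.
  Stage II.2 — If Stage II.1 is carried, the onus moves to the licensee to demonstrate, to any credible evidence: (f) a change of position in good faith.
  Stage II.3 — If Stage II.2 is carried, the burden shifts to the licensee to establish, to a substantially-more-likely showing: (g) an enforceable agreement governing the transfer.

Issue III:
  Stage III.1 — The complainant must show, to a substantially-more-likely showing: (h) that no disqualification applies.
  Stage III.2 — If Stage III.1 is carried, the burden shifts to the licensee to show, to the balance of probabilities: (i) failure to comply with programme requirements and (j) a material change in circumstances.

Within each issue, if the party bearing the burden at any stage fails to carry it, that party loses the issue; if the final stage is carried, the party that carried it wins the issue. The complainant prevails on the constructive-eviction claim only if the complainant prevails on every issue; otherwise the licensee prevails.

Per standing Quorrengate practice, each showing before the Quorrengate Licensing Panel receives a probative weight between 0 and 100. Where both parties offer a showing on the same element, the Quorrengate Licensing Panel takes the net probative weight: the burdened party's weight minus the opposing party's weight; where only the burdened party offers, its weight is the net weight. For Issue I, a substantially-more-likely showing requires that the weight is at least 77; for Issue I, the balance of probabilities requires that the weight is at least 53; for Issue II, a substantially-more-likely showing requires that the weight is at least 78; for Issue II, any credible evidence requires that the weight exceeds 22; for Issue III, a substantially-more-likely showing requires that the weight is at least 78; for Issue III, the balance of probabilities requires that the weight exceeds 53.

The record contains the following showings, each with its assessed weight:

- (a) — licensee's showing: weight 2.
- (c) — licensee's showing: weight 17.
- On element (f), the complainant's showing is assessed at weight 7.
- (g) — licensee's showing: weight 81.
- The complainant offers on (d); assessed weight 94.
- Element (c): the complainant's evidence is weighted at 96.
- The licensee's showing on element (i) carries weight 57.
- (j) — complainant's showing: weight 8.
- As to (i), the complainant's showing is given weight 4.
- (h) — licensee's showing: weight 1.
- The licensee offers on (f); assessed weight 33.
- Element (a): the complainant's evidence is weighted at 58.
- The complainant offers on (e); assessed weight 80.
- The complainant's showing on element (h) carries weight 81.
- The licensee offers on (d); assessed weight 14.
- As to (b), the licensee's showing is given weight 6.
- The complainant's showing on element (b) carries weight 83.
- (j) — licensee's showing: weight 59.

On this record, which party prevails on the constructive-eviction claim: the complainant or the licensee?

licensee

— Issue I —
Stage I.1 (complainant, the balance of probabilities, weight is at least 53): (a) net 58−2=56 ≥ 53 — meets.
  Stage I.1 is satisfied; the complainant continues to bear the burden.
Stage I.2 (complainant, a substantially-more-likely showing, weight is at least 77): (b) net 83−6=77 ≥ 77 — meets; (c) net 96−17=79 ≥ 77 — meets.
  Stage I.2 carried; the final stage is satisfied.
With every stage satisfied, the complainant prevails on this issue.
— Issue II —
Stage II.1 — burden on complainant; standard: a substantially-more-likely showing (weight is at least 78).
    (d): 94 − 14 = 80 ≥ 78 [met]
    (e): 80 ≥ 78 [met]
  The complainant carries Stage II.1; the licensee now bears the burden.
Stage II.2 — burden on licensee; standard: any credible evidence (weight exceeds 22).
    (f): 33 − 7 = 26 > 22 [met]
  Stage II.2 carried; the burden remains with the licensee.
Stage II.3 — burden on licensee; standard: a substantially-more-likely showing (weight is at least 78).
    (g): 81 ≥ 78 [met]
  The licensee carries the last stage.
Every stage carried; the licensee prevails on this issue.
— Issue III —
Stage III.1 (complainant, a substantially-more-likely showing, weight is at least 78): (h) net 81−1=80 ≥ 78 — meets.
  All elements met. The burden passes to the licensee.
Stage III.2 (licensee, the balance of probabilities, weight exceeds 53): (i) net 57−4=53 ≤ 53 — fails; (j) net 59−8=51 ≤ 53 — fails.
  Stage III.2 not carried; the licensee fails its burden.
The complainant prevails on this issue.
Per-issue: Issue I → complainant; Issue II → licensee; Issue III → complainant. The complainant must prevail on every issue; overall, the licensee prevails.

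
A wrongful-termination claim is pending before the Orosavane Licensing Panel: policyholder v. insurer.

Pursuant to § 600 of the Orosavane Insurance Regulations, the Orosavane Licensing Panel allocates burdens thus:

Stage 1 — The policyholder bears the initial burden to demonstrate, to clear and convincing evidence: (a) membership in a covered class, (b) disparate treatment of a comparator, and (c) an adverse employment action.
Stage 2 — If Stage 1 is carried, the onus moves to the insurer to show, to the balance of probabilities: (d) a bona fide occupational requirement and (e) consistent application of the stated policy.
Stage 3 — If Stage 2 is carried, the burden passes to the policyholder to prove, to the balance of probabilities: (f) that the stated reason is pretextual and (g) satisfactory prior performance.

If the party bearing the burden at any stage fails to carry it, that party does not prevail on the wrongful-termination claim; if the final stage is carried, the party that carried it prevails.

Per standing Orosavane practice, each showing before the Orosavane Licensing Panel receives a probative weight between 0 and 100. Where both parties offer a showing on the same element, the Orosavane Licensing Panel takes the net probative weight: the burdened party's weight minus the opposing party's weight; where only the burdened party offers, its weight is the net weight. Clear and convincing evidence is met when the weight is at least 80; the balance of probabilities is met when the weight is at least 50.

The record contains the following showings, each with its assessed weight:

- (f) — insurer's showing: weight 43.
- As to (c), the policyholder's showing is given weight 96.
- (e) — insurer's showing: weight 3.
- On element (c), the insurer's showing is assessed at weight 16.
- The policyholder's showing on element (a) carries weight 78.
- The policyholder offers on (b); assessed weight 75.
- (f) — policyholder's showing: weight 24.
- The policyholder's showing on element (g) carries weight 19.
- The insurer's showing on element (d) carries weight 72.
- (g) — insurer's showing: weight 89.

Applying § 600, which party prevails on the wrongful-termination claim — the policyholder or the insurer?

Stage 1 (policyholder, clear and convincing evidence, weight is at least 80): (a) 78 < 80 — fails; (b) 75 < 80 — fails; (c) net 96−16=80 ≥ 80 — meets.
  Stage 1 not carried; the policyholder fails its burden.
The analysis ends at Stage 1; the insurer prevails.

insurer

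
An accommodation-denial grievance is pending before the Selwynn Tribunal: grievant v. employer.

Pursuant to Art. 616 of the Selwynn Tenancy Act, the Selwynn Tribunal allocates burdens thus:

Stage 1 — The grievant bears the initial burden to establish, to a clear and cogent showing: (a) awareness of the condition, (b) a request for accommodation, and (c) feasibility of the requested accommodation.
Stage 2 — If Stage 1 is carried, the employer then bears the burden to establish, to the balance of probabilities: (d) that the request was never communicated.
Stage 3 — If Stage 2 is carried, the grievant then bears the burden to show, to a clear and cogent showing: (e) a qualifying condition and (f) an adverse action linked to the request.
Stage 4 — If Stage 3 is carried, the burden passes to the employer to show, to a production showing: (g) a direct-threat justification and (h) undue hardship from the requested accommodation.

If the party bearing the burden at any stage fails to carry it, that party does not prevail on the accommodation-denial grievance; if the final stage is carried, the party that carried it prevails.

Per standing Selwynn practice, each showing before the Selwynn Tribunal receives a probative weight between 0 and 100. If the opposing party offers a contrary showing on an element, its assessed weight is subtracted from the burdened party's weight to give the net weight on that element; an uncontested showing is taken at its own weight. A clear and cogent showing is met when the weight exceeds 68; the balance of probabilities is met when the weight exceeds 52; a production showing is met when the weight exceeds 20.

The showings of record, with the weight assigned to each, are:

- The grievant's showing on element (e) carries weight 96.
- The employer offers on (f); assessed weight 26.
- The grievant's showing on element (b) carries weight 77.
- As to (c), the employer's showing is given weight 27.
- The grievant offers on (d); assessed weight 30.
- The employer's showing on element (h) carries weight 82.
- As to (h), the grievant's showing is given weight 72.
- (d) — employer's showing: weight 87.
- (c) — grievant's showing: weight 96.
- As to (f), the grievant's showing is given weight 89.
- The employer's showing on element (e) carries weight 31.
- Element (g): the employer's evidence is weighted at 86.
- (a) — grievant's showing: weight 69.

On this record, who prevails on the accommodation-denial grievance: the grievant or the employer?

Stage 1 (grievant, a clear and cogent showing, weight exceeds 68): (a) 69 > 68 — meets; (b) 77 > 68 — meets; (c) net 96−27=69 > 68 — meets.
  All elements met. The burden passes to the employer.
Stage 2 (employer, the balance of probabilities, weight exceeds 52): (d) net 87−30=57 > 52 — meets.
  Stage 2 carried; the burden shifts to the grievant.
Stage 3 (grievant, a clear and cogent showing, weight exceeds 68): (e) net 96−31=65 ≤ 68 — fails; (f) net 89−26=63 ≤ 68 — fails.
  Stage 3 not carried; the grievant fails its burden.
So the employer prevails.

employer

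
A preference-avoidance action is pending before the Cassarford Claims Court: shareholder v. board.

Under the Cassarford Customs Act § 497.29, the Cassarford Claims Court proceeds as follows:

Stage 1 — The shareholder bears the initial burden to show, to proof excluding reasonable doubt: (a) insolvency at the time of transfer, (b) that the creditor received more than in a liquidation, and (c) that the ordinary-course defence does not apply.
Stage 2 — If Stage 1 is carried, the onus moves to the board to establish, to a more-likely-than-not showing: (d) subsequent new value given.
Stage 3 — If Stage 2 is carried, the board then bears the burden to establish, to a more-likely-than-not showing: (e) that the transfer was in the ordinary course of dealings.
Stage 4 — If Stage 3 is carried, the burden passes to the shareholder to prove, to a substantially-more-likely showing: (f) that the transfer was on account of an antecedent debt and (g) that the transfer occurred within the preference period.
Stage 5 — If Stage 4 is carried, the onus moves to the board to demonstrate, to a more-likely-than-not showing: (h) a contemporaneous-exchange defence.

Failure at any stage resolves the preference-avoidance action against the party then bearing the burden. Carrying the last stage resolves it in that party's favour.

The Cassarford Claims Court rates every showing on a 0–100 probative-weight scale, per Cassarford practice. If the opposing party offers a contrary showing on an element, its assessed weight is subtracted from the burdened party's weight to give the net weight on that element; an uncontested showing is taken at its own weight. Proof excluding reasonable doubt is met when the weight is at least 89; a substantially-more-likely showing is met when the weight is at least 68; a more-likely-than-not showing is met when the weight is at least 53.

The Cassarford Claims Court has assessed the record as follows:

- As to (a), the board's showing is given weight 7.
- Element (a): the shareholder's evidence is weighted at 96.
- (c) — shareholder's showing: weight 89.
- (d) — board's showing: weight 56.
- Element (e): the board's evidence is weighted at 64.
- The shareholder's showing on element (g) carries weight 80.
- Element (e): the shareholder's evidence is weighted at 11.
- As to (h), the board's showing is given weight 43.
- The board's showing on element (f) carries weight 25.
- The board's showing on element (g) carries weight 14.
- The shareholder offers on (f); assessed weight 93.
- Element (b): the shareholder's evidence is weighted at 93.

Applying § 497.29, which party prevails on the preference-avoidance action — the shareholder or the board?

Stage 1 (shareholder, proof excluding reasonable doubt, weight is at least 89): (a) net 96−7=89 ≥ 89 — meets; (b) 93 ≥ 89 — meets; (c) 89 ≥ 89 — meets.
  All elements met. The burden passes to the board.
Stage 2 (board, a more-likely-than-not showing, weight is at least 53): (d) 56 ≥ 53 — meets.
  All elements met. The board retains the burden for Stage 3.
Stage 3 (board, a more-likely-than-not showing, weight is at least 53): (e) net 64−11=53 ≥ 53 — meets.
  Stage 3 carried; the burden shifts to the shareholder.
Stage 4 (shareholder, a substantially-more-likely showing, weight is at least 68): (f) net 93−25=68 ≥ 68 — meets; (g) net 80−14=66 < 68 — fails.
  The shareholder does not carry Stage 4.
The analysis ends at Stage 4; the board prevails.

board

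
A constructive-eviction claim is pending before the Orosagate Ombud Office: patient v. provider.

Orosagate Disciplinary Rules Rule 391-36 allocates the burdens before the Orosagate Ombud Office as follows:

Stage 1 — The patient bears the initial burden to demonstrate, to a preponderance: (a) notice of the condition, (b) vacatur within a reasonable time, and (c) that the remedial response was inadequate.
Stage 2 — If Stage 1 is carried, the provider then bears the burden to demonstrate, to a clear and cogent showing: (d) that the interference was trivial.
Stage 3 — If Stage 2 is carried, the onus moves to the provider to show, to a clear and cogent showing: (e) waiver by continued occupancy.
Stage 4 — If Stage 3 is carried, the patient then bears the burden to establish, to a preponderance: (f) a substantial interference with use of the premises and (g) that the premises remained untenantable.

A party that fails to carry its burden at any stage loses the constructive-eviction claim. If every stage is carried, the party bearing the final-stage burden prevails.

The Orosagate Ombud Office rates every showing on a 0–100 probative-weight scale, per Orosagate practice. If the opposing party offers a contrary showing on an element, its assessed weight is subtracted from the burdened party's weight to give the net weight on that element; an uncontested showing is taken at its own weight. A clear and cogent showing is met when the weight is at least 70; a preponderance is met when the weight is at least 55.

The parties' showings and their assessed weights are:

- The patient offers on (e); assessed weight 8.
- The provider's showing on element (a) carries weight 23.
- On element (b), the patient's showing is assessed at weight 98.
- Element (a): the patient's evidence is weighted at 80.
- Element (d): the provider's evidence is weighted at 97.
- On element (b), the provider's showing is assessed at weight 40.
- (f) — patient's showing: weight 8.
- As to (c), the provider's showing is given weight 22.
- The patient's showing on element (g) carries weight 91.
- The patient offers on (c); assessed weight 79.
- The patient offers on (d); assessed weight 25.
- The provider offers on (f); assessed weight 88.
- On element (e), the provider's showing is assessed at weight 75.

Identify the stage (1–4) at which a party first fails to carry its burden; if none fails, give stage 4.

stage 3

Stage 1 — burden on patient; standard: a preponderance (weight is at least 55).
    (a): 80 − 23 = 57 ≥ 55 [met]
    (b): 98 − 40 = 58 ≥ 55 [met]
    (c): 79 − 22 = 57 ≥ 55 [met]
  All elements met. The burden passes to the provider.
Stage 2 — burden on provider; standard: a clear and cogent showing (weight is at least 70).
    (d): 97 − 25 = 72 ≥ 70 [met]
  Stage 2 is satisfied; the provider continues to bear the burden.
Stage 3 — burden on provider; standard: a clear and cogent showing (weight is at least 70).
    (e): 75 − 8 = 67 < 70 [not met]
  The provider does not carry Stage 3.
The patient prevails.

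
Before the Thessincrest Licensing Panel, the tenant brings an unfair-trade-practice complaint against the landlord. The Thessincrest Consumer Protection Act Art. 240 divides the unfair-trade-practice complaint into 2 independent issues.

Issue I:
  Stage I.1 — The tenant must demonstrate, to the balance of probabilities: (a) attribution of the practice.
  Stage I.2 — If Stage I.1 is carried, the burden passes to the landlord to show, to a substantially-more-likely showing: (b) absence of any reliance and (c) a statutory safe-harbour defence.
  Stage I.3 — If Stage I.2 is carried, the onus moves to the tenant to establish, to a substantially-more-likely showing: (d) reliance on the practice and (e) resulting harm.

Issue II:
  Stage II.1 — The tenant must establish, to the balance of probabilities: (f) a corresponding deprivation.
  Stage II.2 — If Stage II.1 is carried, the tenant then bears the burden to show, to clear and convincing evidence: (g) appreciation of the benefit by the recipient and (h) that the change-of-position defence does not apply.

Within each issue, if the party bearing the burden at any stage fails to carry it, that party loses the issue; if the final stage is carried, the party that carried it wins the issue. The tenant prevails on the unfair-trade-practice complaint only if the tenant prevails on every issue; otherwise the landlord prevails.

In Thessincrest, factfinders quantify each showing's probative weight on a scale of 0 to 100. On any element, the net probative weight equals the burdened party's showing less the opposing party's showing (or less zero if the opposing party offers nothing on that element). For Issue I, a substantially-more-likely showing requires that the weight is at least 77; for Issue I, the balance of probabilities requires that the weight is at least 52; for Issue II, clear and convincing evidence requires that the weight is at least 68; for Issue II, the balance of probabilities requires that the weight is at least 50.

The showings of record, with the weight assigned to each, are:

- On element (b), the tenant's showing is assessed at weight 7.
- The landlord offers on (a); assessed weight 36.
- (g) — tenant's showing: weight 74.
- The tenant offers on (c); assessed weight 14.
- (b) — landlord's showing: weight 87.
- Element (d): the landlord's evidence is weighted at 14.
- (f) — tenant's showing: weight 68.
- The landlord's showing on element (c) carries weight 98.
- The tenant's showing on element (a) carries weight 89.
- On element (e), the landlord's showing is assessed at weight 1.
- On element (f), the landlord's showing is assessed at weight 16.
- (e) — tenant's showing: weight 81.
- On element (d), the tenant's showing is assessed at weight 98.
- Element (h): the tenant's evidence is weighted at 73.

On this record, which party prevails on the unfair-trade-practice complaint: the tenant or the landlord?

— Issue I —
Stage I.1 (tenant, the balance of probabilities, weight is at least 52): (a) net 89−36=53 ≥ 52 — meets.
  Stage I.1 is satisfied; the onus moves to the landlord.
Stage I.2 (landlord, a substantially-more-likely showing, weight is at least 77): (b) net 87−7=80 ≥ 77 — meets; (c) net 98−14=84 ≥ 77 — meets.
  Stage I.2 carried; the burden shifts to the tenant.
Stage I.3 (tenant, a substantially-more-likely showing, weight is at least 77): (d) net 98−14=84 ≥ 77 — meets; (e) net 81−1=80 ≥ 77 — meets.
  All elements met at the final stage.
All stages carried — the tenant prevails on this issue.
— Issue II —
Stage II.1 (tenant, the balance of probabilities, weight is at least 50): (f) net 68−16=52 ≥ 50 — meets.
  Stage II.1 is satisfied; the tenant continues to bear the burden.
Stage II.2 (tenant, clear and convincing evidence, weight is at least 68): (g) 74 ≥ 68 — meets; (h) 73 ≥ 68 — meets.
  The tenant carries the last stage.
Every stage carried; the tenant prevails on this issue.
Per-issue: Issue I → tenant; Issue II → tenant. The tenant must prevail on every issue; overall, the tenant prevails.

tenant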